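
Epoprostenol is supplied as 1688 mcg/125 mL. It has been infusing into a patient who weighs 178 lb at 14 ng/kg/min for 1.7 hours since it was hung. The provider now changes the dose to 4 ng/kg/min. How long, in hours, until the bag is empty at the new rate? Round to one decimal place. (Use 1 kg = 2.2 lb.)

81.0 hours

Initial rate:
Weight = 178 lb ÷ 2.2 lb/kg = 80.90909 kg
Dose = 14 ng/kg/min × 80.90909 kg = 1132.727 ng/min
1132.727 ng/min × 60 min/hr = 67963.64 ng/hr
Concentration = 1688 mcg ÷ 125 mL = 13.504 mcg/mL = 13504 ng/mL
Rate = 67963.64 ng/hr ÷ 13504 ng/mL = 5.032852 mL/hr
Volume infused so far = 5.032852 mL/hr × 1.7 hr = 8.555849 mL
Volume remaining = 125 − 8.555849 = 116.4442 mL
New rate:
Dose = 4 ng/kg/min × 80.90909 kg = 323.6364 ng/min
323.6364 ng/min × 60 min/hr = 19418.18 ng/hr
Rate = 19418.18 ng/hr ÷ 13504 ng/mL = 1.437958 mL/hr
Time remaining = 116.4442 mL ÷ 1.437958 mL/hr = 80.97884 hr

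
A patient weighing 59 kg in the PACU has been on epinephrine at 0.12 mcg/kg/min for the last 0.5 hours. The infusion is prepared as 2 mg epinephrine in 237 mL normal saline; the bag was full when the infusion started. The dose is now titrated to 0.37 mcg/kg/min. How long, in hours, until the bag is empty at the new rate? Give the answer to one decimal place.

Initial rate:
Dose = 0.12 mcg/kg/min × 59 kg = 7.08 mcg/min
7.08 mcg/min × 60 min/hr = 424.8 mcg/hr
Concentration = 2 mg ÷ 237 mL = 0.008438819 mg/mL = 8.438819 mcg/mL
Rate = 424.8 mcg/hr ÷ 8.438819 mcg/mL = 50.3388 mL/hr
Volume infused so far = 50.3388 mL/hr × 0.5 hr = 25.1694 mL
Volume remaining = 237 − 25.1694 = 211.8306 mL
New rate:
Dose = 0.37 mcg/kg/min × 59 kg = 21.83 mcg/min
21.83 mcg/min × 60 min/hr = 1309.8 mcg/hr
Rate = 1309.8 mcg/hr ÷ 8.438819 mcg/mL = 155.2113 mL/hr
Time remaining = 211.8306 mL ÷ 155.2113 mL/hr = 1.364789 hr

1.4 hours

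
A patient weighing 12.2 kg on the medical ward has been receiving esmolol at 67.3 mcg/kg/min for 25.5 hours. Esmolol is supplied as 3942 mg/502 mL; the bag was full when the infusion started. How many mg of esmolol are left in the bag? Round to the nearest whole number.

Dose = 67.3 mcg/kg/min × 12.2 kg = 821.06 mcg/min
821.06 mcg/min × 60 min/hr = 49263.6 mcg/hr
Concentration = 3942 mg ÷ 502 mL = 7.85259 mg/mL = 7852.59 mcg/mL
Rate = 49263.6 mcg/hr ÷ 7852.59 mcg/mL = 6.273548 mL/hr
Volume infused = 6.273548 mL/hr × 25.5 hr = 159.9755 mL
Volume remaining = 502 − 159.9755 = 342.0245 mL
Drug remaining = 342.0245 mL × 7852.59 mcg/mL = 2685778 mcg = 2685.778 mg

2686 mg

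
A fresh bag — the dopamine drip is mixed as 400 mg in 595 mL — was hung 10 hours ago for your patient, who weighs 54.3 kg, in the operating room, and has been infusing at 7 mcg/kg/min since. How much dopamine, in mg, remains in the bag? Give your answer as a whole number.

172 mg

Dose = 7 mcg/kg/min × 54.3 kg = 380.1 mcg/min
380.1 mcg/min × 60 min/hr = 22806 mcg/hr
Concentration = 400 mg ÷ 595 mL = 0.6722689 mg/mL = 672.2689 mcg/mL
Rate = 22806 mcg/hr ÷ 672.2689 mcg/mL = 33.92392 mL/hr
Volume infused = 33.92392 mL/hr × 10 hr = 339.2392 mL
Volume remaining = 595 − 339.2392 = 255.7608 mL
Drug remaining = 255.7608 mL × 672.2689 mcg/mL = 171940 mcg = 171.94 mg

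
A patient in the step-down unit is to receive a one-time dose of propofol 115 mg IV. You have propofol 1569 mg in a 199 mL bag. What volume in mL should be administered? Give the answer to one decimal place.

Concentration = 1569 mg ÷ 199 mL = 7.884422 mg/mL
Volume = 115 mg ÷ 7.884422 mg/mL = 14.58572 mL

14.6 mL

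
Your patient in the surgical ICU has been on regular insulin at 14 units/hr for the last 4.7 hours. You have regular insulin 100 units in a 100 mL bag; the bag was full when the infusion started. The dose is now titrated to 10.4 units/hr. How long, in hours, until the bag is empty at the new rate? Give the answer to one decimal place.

Initial rate:
Concentration = 100 units ÷ 100 mL = 1 units/mL
Rate = 14 units/hr ÷ 1 units/mL = 14 mL/hr
Volume infused so far = 14 mL/hr × 4.7 hr = 65.8 mL
Volume remaining = 100 − 65.8 = 34.2 mL
New rate:
Rate = 10.4 units/hr ÷ 1 units/mL = 10.4 mL/hr
Time remaining = 34.2 mL ÷ 10.4 mL/hr = 3.288462 hr

3.3 hours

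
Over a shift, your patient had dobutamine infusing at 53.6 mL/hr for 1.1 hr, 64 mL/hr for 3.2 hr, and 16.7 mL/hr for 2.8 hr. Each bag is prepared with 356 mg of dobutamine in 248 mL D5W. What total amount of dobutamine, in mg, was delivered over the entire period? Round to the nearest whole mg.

Concentration = 356 mg ÷ 248 mL = 1.435484 mg/mL
Stage 1: 53.6 mL/hr × 1.1 hr = 58.96 mL → 58.96 mL × 1.435484 mg/mL = 84.63613 mg
Stage 2: 64 mL/hr × 3.2 hr = 204.8 mL → 204.8 mL × 1.435484 mg/mL = 293.9871 mg
Stage 3: 16.7 mL/hr × 2.8 hr = 46.76 mL → 46.76 mL × 1.435484 mg/mL = 67.12323 mg
Total = 84.63613 + 293.9871 + 67.12323 = 445.7465 mg

446 mg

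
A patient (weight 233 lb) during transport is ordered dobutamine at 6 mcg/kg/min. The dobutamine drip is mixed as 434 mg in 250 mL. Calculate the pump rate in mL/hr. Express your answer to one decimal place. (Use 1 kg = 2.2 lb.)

Weight = 233 lb ÷ 2.2 lb/kg = 105.9091 kg
Dose = 6 mcg/kg/min × 105.9091 kg = 635.4545 mcg/min
635.4545 mcg/min × 60 min/hr = 38127.27 mcg/hr
Concentration = 434 mg ÷ 250 mL = 1.736 mg/mL = 1736 mcg/mL
Rate = 38127.27 mcg/hr ÷ 1736 mcg/mL = 21.96271 mL/hr

22.0 mL/hr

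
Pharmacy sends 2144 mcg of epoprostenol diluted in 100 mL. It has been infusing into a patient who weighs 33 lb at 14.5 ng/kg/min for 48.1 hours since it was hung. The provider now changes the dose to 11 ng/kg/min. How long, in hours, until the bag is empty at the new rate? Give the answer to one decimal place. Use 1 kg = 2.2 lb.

153.2 hours

Initial rate:
Weight = 33 lb ÷ 2.2 lb/kg = 15 kg
Dose = 14.5 ng/kg/min × 15 kg = 217.5 ng/min
217.5 ng/min × 60 min/hr = 13050 ng/hr
Concentration = 2144 mcg ÷ 100 mL = 21.44 mcg/mL = 21440 ng/mL
Rate = 13050 ng/hr ÷ 21440 ng/mL = 0.6086754 mL/hr
Volume infused so far = 0.6086754 mL/hr × 48.1 hr = 29.27729 mL
Volume remaining = 100 − 29.27729 = 70.72271 mL
New rate:
Dose = 11 ng/kg/min × 15 kg = 165 ng/min
165 ng/min × 60 min/hr = 9900 ng/hr
Rate = 9900 ng/hr ÷ 21440 ng/mL = 0.4617537 mL/hr
Time remaining = 70.72271 mL ÷ 0.4617537 mL/hr = 153.1611 hr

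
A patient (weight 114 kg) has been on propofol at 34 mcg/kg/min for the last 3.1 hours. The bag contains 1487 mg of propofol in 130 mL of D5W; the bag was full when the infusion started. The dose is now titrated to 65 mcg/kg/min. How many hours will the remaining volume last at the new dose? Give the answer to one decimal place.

1.7 hours

Initial rate:
Dose = 34 mcg/kg/min × 114 kg = 3876 mcg/min
3876 mcg/min × 60 min/hr = 232560 mcg/hr
Concentration = 1487 mg ÷ 130 mL = 11.43846 mg/mL = 11438.46 mcg/mL
Rate = 232560 mcg/hr ÷ 11438.46 mcg/mL = 20.33141 mL/hr
Volume infused so far = 20.33141 mL/hr × 3.1 hr = 63.02736 mL
Volume remaining = 130 − 63.02736 = 66.97264 mL
New rate:
Dose = 65 mcg/kg/min × 114 kg = 7410 mcg/min
7410 mcg/min × 60 min/hr = 444600 mcg/hr
Rate = 444600 mcg/hr ÷ 11438.46 mcg/mL = 38.86886 mL/hr
Time remaining = 66.97264 mL ÷ 38.86886 mL/hr = 1.723041 hr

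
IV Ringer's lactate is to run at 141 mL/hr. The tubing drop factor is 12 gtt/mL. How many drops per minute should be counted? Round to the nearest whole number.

28 gtt/min

141 mL/hr ÷ 60 min/hr = 2.35 mL/min
2.35 mL/min × 12 gtt/mL = 28.2 gtt/min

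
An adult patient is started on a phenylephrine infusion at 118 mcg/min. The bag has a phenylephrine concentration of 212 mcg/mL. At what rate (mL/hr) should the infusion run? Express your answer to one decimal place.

118 mcg/min × 60 min/hr = 7080 mcg/hr
Rate = 7080 mcg/hr ÷ 212 mcg/mL = 33.39623 mL/hr

33.4 mL/hr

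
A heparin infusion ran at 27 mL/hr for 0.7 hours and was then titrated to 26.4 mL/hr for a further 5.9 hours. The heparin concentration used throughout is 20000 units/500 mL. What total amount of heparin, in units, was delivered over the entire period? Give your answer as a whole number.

Concentration = 20000 units ÷ 500 mL = 40 units/mL
Stage 1: 27 mL/hr × 0.7 hr = 18.9 mL → 18.9 mL × 40 units/mL = 756 units
Stage 2: 26.4 mL/hr × 5.9 hr = 155.76 mL → 155.76 mL × 40 units/mL = 6230.4 units
Total = 756 + 6230.4 = 6986.4 units

6986 units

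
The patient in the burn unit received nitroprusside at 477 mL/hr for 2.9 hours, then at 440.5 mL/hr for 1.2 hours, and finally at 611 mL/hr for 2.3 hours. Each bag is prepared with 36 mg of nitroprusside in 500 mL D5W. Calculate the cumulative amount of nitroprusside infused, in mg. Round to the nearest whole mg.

239 mg

Concentration = 36 mg ÷ 500 mL = 0.072 mg/mL
Stage 1: 477 mL/hr × 2.9 hr = 1383.3 mL → 1383.3 mL × 0.072 mg/mL = 99.5976 mg
Stage 2: 440.5 mL/hr × 1.2 hr = 528.6 mL → 528.6 mL × 0.072 mg/mL = 38.0592 mg
Stage 3: 611 mL/hr × 2.3 hr = 1405.3 mL → 1405.3 mL × 0.072 mg/mL = 101.1816 mg
Total = 99.5976 + 38.0592 + 101.1816 = 238.8384 mg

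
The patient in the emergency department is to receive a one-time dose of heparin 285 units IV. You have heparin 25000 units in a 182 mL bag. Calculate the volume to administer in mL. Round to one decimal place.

2.1 mL

Concentration = 25000 units ÷ 182 mL = 137.3626 units/mL
Volume = 285 units ÷ 137.3626 units/mL = 2.0748 mL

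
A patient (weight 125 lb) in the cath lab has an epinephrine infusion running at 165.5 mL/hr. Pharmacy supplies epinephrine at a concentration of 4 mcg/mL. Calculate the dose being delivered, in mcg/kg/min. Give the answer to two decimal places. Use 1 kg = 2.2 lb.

Weight = 125 lb ÷ 2.2 lb/kg = 56.81818 kg
Drug rate = 165.5 mL/hr × 4 mcg/mL = 662 mcg/hr
662 mcg/hr ÷ 60 min/hr = 11.03333 mcg/min
11.03333 mcg/min ÷ 56.81818 kg = 0.1941867 mcg/kg/min

0.19 mcg/kg/min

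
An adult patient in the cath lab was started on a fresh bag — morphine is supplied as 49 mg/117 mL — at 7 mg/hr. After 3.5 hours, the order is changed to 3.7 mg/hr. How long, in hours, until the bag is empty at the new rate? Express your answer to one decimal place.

Initial rate:
Concentration = 49 mg ÷ 117 mL = 0.4188034 mg/mL
Rate = 7 mg/hr ÷ 0.4188034 mg/mL = 16.71429 mL/hr
Volume infused so far = 16.71429 mL/hr × 3.5 hr = 58.5 mL
Volume remaining = 117 − 58.5 = 58.5 mL
New rate:
Rate = 3.7 mg/hr ÷ 0.4188034 mg/mL = 8.834694 mL/hr
Time remaining = 58.5 mL ÷ 8.834694 mL/hr = 6.621622 hr

6.6 hours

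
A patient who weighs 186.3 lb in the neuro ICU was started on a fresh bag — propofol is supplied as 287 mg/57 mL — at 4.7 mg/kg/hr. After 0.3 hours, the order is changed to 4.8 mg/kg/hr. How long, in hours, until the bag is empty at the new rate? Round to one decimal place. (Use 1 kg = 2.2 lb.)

Initial rate:
Weight = 186.3 lb ÷ 2.2 lb/kg = 84.68182 kg
Dose = 4.7 mg/kg/hr × 84.68182 kg = 398.0045 mg/hr
Concentration = 287 mg ÷ 57 mL = 5.035088 mg/mL
Rate = 398.0045 mg/hr ÷ 5.035088 mg/mL = 79.0462 mL/hr
Volume infused so far = 79.0462 mL/hr × 0.3 hr = 23.71386 mL
Volume remaining = 57 − 23.71386 = 33.28614 mL
New rate:
Dose = 4.8 mg/kg/hr × 84.68182 kg = 406.4727 mg/hr
Rate = 406.4727 mg/hr ÷ 5.035088 mg/mL = 80.72803 mL/hr
Time remaining = 33.28614 mL ÷ 80.72803 mL/hr = 0.4123244 hr

0.4 hours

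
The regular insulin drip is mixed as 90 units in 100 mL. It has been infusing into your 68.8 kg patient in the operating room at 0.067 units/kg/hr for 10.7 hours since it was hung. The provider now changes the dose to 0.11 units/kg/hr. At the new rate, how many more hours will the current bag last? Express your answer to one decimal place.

Initial rate:
Dose = 0.067 units/kg/hr × 68.8 kg = 4.6096 units/hr
Concentration = 90 units ÷ 100 mL = 0.9 units/mL
Rate = 4.6096 units/hr ÷ 0.9 units/mL = 5.121778 mL/hr
Volume infused so far = 5.121778 mL/hr × 10.7 hr = 54.80302 mL
Volume remaining = 100 − 54.80302 = 45.19698 mL
New rate:
Dose = 0.11 units/kg/hr × 68.8 kg = 7.568 units/hr
Rate = 7.568 units/hr ÷ 0.9 units/mL = 8.408889 mL/hr
Time remaining = 45.19698 mL ÷ 8.408889 mL/hr = 5.374905 hr

5.4 hours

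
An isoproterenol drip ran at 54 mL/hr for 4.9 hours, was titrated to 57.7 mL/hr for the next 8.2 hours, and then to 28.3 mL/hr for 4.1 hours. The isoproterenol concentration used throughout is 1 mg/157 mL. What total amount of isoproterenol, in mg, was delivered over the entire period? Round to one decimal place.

5.4 mg

Concentration = 1 mg ÷ 157 mL = 0.006369427 mg/mL
Stage 1: 54 mL/hr × 4.9 hr = 264.6 mL → 264.6 mL × 0.006369427 mg/mL = 1.68535 mg
Stage 2: 57.7 mL/hr × 8.2 hr = 473.14 mL → 473.14 mL × 0.006369427 mg/mL = 3.013631 mg
Stage 3: 28.3 mL/hr × 4.1 hr = 116.03 mL → 116.03 mL × 0.006369427 mg/mL = 0.7390446 mg
Total = 1.68535 + 3.013631 + 0.7390446 = 5.438025 mg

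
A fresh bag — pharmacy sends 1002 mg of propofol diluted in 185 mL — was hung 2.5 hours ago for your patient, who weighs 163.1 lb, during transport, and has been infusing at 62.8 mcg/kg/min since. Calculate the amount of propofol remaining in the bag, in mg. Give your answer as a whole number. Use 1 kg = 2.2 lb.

304 mg

Weight = 163.1 lb ÷ 2.2 lb/kg = 74.13636 kg
Dose = 62.8 mcg/kg/min × 74.13636 kg = 4655.764 mcg/min
4655.764 mcg/min × 60 min/hr = 279345.8 mcg/hr
Concentration = 1002 mg ÷ 185 mL = 5.416216 mg/mL = 5416.216 mcg/mL
Rate = 279345.8 mcg/hr ÷ 5416.216 mcg/mL = 51.57582 mL/hr
Volume infused = 51.57582 mL/hr × 2.5 hr = 128.9396 mL
Volume remaining = 185 − 128.9396 = 56.06044 mL
Drug remaining = 56.06044 mL × 5416.216 mcg/mL = 303635.5 mcg = 303.6355 mg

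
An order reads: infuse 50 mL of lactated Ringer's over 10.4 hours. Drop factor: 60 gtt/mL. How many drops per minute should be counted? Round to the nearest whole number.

5 gtt/min

50 mL ÷ (10.4 hr × 60 = 624 min) = 0.08012821 mL/min
0.08012821 mL/min × 60 gtt/mL = 4.807692 gtt/min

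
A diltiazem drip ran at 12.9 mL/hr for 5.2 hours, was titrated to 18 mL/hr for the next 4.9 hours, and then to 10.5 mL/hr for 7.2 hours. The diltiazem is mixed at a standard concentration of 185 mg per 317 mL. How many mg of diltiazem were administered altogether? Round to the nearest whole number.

Concentration = 185 mg ÷ 317 mL = 0.5835962 mg/mL
Stage 1: 12.9 mL/hr × 5.2 hr = 67.08 mL → 67.08 mL × 0.5835962 mg/mL = 39.14763 mg
Stage 2: 18 mL/hr × 4.9 hr = 88.2 mL → 88.2 mL × 0.5835962 mg/mL = 51.47319 mg
Stage 3: 10.5 mL/hr × 7.2 hr = 75.6 mL → 75.6 mL × 0.5835962 mg/mL = 44.11987 mg
Total = 39.14763 + 51.47319 + 44.11987 = 134.7407 mg

135 mg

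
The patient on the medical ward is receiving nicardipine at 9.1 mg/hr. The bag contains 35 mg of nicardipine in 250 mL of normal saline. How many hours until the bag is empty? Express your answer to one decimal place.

Concentration = 35 mg ÷ 250 mL = 0.14 mg/mL
Rate = 9.1 mg/hr ÷ 0.14 mg/mL = 65 mL/hr
Duration = 250 mL ÷ 65 mL/hr = 3.846154 hr

3.8 hours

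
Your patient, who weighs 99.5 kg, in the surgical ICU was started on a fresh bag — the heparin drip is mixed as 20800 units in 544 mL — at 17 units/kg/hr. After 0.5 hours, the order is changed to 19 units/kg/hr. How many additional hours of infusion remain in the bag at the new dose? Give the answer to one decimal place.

Initial rate:
Dose = 17 units/kg/hr × 99.5 kg = 1691.5 units/hr
Concentration = 20800 units ÷ 544 mL = 38.23529 units/mL
Rate = 1691.5 units/hr ÷ 38.23529 units/mL = 44.23923 mL/hr
Volume infused so far = 44.23923 mL/hr × 0.5 hr = 22.11962 mL
Volume remaining = 544 − 22.11962 = 521.8804 mL
New rate:
Dose = 19 units/kg/hr × 99.5 kg = 1890.5 units/hr
Rate = 1890.5 units/hr ÷ 38.23529 units/mL = 49.44385 mL/hr
Time remaining = 521.8804 mL ÷ 49.44385 mL/hr = 10.55501 hr

10.6 hours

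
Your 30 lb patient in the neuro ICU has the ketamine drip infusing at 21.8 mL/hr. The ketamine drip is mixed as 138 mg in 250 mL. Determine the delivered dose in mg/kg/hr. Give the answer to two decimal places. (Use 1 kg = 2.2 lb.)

Weight = 30 lb ÷ 2.2 lb/kg = 13.63636 kg
Concentration = 138 mg ÷ 250 mL = 0.552 mg/mL
Drug rate = 21.8 mL/hr × 0.552 mg/mL = 12.0336 mg/hr
12.0336 mg/hr ÷ 13.63636 kg = 0.882464 mg/kg/hr

0.88 mg/kg/hr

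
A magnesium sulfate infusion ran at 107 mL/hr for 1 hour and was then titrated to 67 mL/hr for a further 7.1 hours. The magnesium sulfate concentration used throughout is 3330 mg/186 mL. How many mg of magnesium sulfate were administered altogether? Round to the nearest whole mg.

Concentration = 3330 mg ÷ 186 mL = 17.90323 mg/mL
Stage 1: 107 mL/hr × 1 hr = 107 mL → 107 mL × 17.90323 mg/mL = 1915.645 mg
Stage 2: 67 mL/hr × 7.1 hr = 475.7 mL → 475.7 mL × 17.90323 mg/mL = 8516.565 mg
Total = 1915.645 + 8516.565 = 10432.21 mg

10432 mg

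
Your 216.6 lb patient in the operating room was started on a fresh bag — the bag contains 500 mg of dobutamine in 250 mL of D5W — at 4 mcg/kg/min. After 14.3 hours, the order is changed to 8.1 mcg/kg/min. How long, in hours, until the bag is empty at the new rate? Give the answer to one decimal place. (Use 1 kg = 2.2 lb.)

Initial rate:
Weight = 216.6 lb ÷ 2.2 lb/kg = 98.45455 kg
Dose = 4 mcg/kg/min × 98.45455 kg = 393.8182 mcg/min
393.8182 mcg/min × 60 min/hr = 23629.09 mcg/hr
Concentration = 500 mg ÷ 250 mL = 2 mg/mL = 2000 mcg/mL
Rate = 23629.09 mcg/hr ÷ 2000 mcg/mL = 11.81455 mL/hr
Volume infused so far = 11.81455 mL/hr × 14.3 hr = 168.948 mL
Volume remaining = 250 − 168.948 = 81.052 mL
New rate:
Dose = 8.1 mcg/kg/min × 98.45455 kg = 797.4818 mcg/min
797.4818 mcg/min × 60 min/hr = 47848.91 mcg/hr
Rate = 47848.91 mcg/hr ÷ 2000 mcg/mL = 23.92445 mL/hr
Time remaining = 81.052 mL ÷ 23.92445 mL/hr = 3.387831 hr

3.4 hours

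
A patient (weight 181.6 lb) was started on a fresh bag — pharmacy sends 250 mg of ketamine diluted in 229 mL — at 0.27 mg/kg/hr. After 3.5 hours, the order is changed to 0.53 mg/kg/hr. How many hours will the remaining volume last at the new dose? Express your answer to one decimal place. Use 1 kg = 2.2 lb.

Initial rate:
Weight = 181.6 lb ÷ 2.2 lb/kg = 82.54545 kg
Dose = 0.27 mg/kg/hr × 82.54545 kg = 22.28727 mg/hr
Concentration = 250 mg ÷ 229 mL = 1.091703 mg/mL
Rate = 22.28727 mg/hr ÷ 1.091703 mg/mL = 20.41514 mL/hr
Volume infused so far = 20.41514 mL/hr × 3.5 hr = 71.453 mL
Volume remaining = 229 − 71.453 = 157.547 mL
New rate:
Dose = 0.53 mg/kg/hr × 82.54545 kg = 43.74909 mg/hr
Rate = 43.74909 mg/hr ÷ 1.091703 mg/mL = 40.07417 mL/hr
Time remaining = 157.547 mL ÷ 40.07417 mL/hr = 3.931386 hr

3.9 hours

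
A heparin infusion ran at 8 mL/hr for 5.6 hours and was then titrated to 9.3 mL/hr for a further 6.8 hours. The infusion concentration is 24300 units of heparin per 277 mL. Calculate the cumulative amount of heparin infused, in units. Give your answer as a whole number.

Concentration = 24300 units ÷ 277 mL = 87.72563 units/mL
Stage 1: 8 mL/hr × 5.6 hr = 44.8 mL → 44.8 mL × 87.72563 units/mL = 3930.108 units
Stage 2: 9.3 mL/hr × 6.8 hr = 63.24 mL → 63.24 mL × 87.72563 units/mL = 5547.769 units
Total = 3930.108 + 5547.769 = 9477.877 units

9478 units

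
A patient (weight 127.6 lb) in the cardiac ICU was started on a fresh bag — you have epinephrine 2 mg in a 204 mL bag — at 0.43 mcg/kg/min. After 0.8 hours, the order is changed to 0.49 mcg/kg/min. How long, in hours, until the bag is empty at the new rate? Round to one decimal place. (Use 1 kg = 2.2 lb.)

0.5 hours

Initial rate:
Weight = 127.6 lb ÷ 2.2 lb/kg = 58 kg
Dose = 0.43 mcg/kg/min × 58 kg = 24.94 mcg/min
24.94 mcg/min × 60 min/hr = 1496.4 mcg/hr
Concentration = 2 mg ÷ 204 mL = 0.009803922 mg/mL = 9.803922 mcg/mL
Rate = 1496.4 mcg/hr ÷ 9.803922 mcg/mL = 152.6328 mL/hr
Volume infused so far = 152.6328 mL/hr × 0.8 hr = 122.1062 mL
Volume remaining = 204 − 122.1062 = 81.89376 mL
New rate:
Dose = 0.49 mcg/kg/min × 58 kg = 28.42 mcg/min
28.42 mcg/min × 60 min/hr = 1705.2 mcg/hr
Rate = 1705.2 mcg/hr ÷ 9.803922 mcg/mL = 173.9304 mL/hr
Time remaining = 81.89376 mL ÷ 173.9304 mL/hr = 0.4708421 hr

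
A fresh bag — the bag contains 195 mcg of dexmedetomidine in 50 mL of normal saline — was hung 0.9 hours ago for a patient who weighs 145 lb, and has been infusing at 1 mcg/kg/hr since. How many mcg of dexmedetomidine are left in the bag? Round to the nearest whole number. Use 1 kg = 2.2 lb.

Weight = 145 lb ÷ 2.2 lb/kg = 65.90909 kg
Dose = 1 mcg/kg/hr × 65.90909 kg = 65.90909 mcg/hr
Concentration = 195 mcg ÷ 50 mL = 3.9 mcg/mL
Rate = 65.90909 mcg/hr ÷ 3.9 mcg/mL = 16.89977 mL/hr
Volume infused = 16.89977 mL/hr × 0.9 hr = 15.20979 mL
Volume remaining = 50 − 15.20979 = 34.79021 mL
Drug remaining = 34.79021 mL × 3.9 mcg/mL = 135.6818 mcg

136 mcg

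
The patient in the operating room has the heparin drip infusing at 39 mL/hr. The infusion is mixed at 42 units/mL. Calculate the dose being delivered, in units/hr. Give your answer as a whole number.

Drug rate = 39 mL/hr × 42 units/mL = 1638 units/hr

1638 units/hr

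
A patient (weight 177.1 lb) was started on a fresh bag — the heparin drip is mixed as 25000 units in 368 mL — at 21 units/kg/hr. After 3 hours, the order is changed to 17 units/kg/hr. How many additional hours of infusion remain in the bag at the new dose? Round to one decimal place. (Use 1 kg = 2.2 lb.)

Initial rate:
Weight = 177.1 lb ÷ 2.2 lb/kg = 80.5 kg
Dose = 21 units/kg/hr × 80.5 kg = 1690.5 units/hr
Concentration = 25000 units ÷ 368 mL = 67.93478 units/mL
Rate = 1690.5 units/hr ÷ 67.93478 units/mL = 24.88416 mL/hr
Volume infused so far = 24.88416 mL/hr × 3 hr = 74.65248 mL
Volume remaining = 368 − 74.65248 = 293.3475 mL
New rate:
Dose = 17 units/kg/hr × 80.5 kg = 1368.5 units/hr
Rate = 1368.5 units/hr ÷ 67.93478 units/mL = 20.14432 mL/hr
Time remaining = 293.3475 mL ÷ 20.14432 mL/hr = 14.56229 hr

14.6 hours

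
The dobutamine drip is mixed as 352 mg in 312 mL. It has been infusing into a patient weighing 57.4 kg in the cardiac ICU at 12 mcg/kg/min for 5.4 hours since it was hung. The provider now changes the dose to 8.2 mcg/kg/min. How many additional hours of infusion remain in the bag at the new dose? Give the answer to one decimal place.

Initial rate:
Dose = 12 mcg/kg/min × 57.4 kg = 688.8 mcg/min
688.8 mcg/min × 60 min/hr = 41328 mcg/hr
Concentration = 352 mg ÷ 312 mL = 1.128205 mg/mL = 1128.205 mcg/mL
Rate = 41328 mcg/hr ÷ 1128.205 mcg/mL = 36.63164 mL/hr
Volume infused so far = 36.63164 mL/hr × 5.4 hr = 197.8108 mL
Volume remaining = 312 − 197.8108 = 114.1892 mL
New rate:
Dose = 8.2 mcg/kg/min × 57.4 kg = 470.68 mcg/min
470.68 mcg/min × 60 min/hr = 28240.8 mcg/hr
Rate = 28240.8 mcg/hr ÷ 1128.205 mcg/mL = 25.03162 mL/hr
Time remaining = 114.1892 mL ÷ 25.03162 mL/hr = 4.561797 hr

4.6 hours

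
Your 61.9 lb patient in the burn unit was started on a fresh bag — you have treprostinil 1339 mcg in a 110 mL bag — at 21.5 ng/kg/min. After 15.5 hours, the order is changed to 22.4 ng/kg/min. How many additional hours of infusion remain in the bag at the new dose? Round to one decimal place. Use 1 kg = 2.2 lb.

Initial rate:
Weight = 61.9 lb ÷ 2.2 lb/kg = 28.13636 kg
Dose = 21.5 ng/kg/min × 28.13636 kg = 604.9318 ng/min
604.9318 ng/min × 60 min/hr = 36295.91 ng/hr
Concentration = 1339 mcg ÷ 110 mL = 12.17273 mcg/mL = 12172.73 ng/mL
Rate = 36295.91 ng/hr ÷ 12172.73 ng/mL = 2.98174 mL/hr
Volume infused so far = 2.98174 mL/hr × 15.5 hr = 46.21697 mL
Volume remaining = 110 − 46.21697 = 63.78303 mL
New rate:
Dose = 22.4 ng/kg/min × 28.13636 kg = 630.2545 ng/min
630.2545 ng/min × 60 min/hr = 37815.27 ng/hr
Rate = 37815.27 ng/hr ÷ 12172.73 ng/mL = 3.106557 mL/hr
Time remaining = 63.78303 mL ÷ 3.106557 mL/hr = 20.53174 hr

20.5 hours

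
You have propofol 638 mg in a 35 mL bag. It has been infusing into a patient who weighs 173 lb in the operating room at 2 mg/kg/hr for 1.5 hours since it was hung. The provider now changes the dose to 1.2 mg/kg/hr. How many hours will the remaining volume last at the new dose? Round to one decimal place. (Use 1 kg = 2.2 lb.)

4.3 hours

Initial rate:
Weight = 173 lb ÷ 2.2 lb/kg = 78.63636 kg
Dose = 2 mg/kg/hr × 78.63636 kg = 157.2727 mg/hr
Concentration = 638 mg ÷ 35 mL = 18.22857 mg/mL
Rate = 157.2727 mg/hr ÷ 18.22857 mg/mL = 8.627814 mL/hr
Volume infused so far = 8.627814 mL/hr × 1.5 hr = 12.94172 mL
Volume remaining = 35 − 12.94172 = 22.05828 mL
New rate:
Dose = 1.2 mg/kg/hr × 78.63636 kg = 94.36364 mg/hr
Rate = 94.36364 mg/hr ÷ 18.22857 mg/mL = 5.176689 mL/hr
Time remaining = 22.05828 mL ÷ 5.176689 mL/hr = 4.261079 hr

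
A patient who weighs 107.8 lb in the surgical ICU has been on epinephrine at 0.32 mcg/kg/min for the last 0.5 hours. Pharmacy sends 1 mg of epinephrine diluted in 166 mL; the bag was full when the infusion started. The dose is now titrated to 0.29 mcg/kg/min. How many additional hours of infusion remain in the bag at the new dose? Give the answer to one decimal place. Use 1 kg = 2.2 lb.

0.6 hours

Initial rate:
Weight = 107.8 lb ÷ 2.2 lb/kg = 49 kg
Dose = 0.32 mcg/kg/min × 49 kg = 15.68 mcg/min
15.68 mcg/min × 60 min/hr = 940.8 mcg/hr
Concentration = 1 mg ÷ 166 mL = 0.006024096 mg/mL = 6.024096 mcg/mL
Rate = 940.8 mcg/hr ÷ 6.024096 mcg/mL = 156.1728 mL/hr
Volume infused so far = 156.1728 mL/hr × 0.5 hr = 78.0864 mL
Volume remaining = 166 − 78.0864 = 87.9136 mL
New rate:
Dose = 0.29 mcg/kg/min × 49 kg = 14.21 mcg/min
14.21 mcg/min × 60 min/hr = 852.6 mcg/hr
Rate = 852.6 mcg/hr ÷ 6.024096 mcg/mL = 141.5316 mL/hr
Time remaining = 87.9136 mL ÷ 141.5316 mL/hr = 0.6211588 hr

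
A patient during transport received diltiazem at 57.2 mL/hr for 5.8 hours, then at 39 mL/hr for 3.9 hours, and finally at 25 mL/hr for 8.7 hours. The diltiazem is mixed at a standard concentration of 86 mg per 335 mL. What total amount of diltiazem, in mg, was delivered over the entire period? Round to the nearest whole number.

Concentration = 86 mg ÷ 335 mL = 0.2567164 mg/mL
Stage 1: 57.2 mL/hr × 5.8 hr = 331.76 mL → 331.76 mL × 0.2567164 mg/mL = 85.16824 mg
Stage 2: 39 mL/hr × 3.9 hr = 152.1 mL → 152.1 mL × 0.2567164 mg/mL = 39.04657 mg
Stage 3: 25 mL/hr × 8.7 hr = 217.5 mL → 217.5 mL × 0.2567164 mg/mL = 55.83582 mg
Total = 85.16824 + 39.04657 + 55.83582 = 180.0506 mg

180 mg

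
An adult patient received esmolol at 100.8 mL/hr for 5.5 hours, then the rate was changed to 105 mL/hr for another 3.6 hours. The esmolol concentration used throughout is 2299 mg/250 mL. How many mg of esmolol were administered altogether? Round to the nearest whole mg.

Concentration = 2299 mg ÷ 250 mL = 9.196 mg/mL
Stage 1: 100.8 mL/hr × 5.5 hr = 554.4 mL → 554.4 mL × 9.196 mg/mL = 5098.262 mg
Stage 2: 105 mL/hr × 3.6 hr = 378 mL → 378 mL × 9.196 mg/mL = 3476.088 mg
Total = 5098.262 + 3476.088 = 8574.35 mg

8574 mg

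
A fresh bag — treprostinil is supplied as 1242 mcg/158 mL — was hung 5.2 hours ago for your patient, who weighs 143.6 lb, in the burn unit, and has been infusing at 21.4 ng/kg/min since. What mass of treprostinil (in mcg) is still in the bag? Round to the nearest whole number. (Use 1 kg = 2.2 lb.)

806 mcg

Weight = 143.6 lb ÷ 2.2 lb/kg = 65.27273 kg
Dose = 21.4 ng/kg/min × 65.27273 kg = 1396.836 ng/min
1396.836 ng/min × 60 min/hr = 83810.18 ng/hr
Concentration = 1242 mcg ÷ 158 mL = 7.860759 mcg/mL = 7860.759 ng/mL
Rate = 83810.18 ng/hr ÷ 7860.759 ng/mL = 10.66184 mL/hr
Volume infused = 10.66184 mL/hr × 5.2 hr = 55.44158 mL
Volume remaining = 158 − 55.44158 = 102.5584 mL
Drug remaining = 102.5584 mL × 7860.759 ng/mL = 806187.1 ng = 806.1871 mcg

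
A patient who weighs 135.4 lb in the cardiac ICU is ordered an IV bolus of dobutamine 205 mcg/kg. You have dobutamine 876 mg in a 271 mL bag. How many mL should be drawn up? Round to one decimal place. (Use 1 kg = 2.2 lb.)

Weight = 135.4 lb ÷ 2.2 lb/kg = 61.54545 kg
Dose = 205 mcg/kg × 61.54545 kg = 12616.82 mcg
Concentration = 876 mg ÷ 271 mL = 3.232472 mg/mL = 3232.472 mcg/mL
Volume = 12616.82 mcg ÷ 3232.472 mcg/mL = 3.903148 mL

3.9 mL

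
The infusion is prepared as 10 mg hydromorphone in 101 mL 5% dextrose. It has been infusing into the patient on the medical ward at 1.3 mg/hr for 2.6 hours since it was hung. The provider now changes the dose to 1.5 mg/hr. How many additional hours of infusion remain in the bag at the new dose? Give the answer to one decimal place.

Initial rate:
Concentration = 10 mg ÷ 101 mL = 0.0990099 mg/mL
Rate = 1.3 mg/hr ÷ 0.0990099 mg/mL = 13.13 mL/hr
Volume infused so far = 13.13 mL/hr × 2.6 hr = 34.138 mL
Volume remaining = 101 − 34.138 = 66.862 mL
New rate:
Rate = 1.5 mg/hr ÷ 0.0990099 mg/mL = 15.15 mL/hr
Time remaining = 66.862 mL ÷ 15.15 mL/hr = 4.413333 hr

4.4 hours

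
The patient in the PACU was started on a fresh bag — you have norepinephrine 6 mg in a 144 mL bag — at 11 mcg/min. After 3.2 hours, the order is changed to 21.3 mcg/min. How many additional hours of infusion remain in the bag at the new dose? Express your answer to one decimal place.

3.0 hours

Initial rate:
11 mcg/min × 60 min/hr = 660 mcg/hr
Concentration = 6 mg ÷ 144 mL = 0.04166667 mg/mL = 41.66667 mcg/mL
Rate = 660 mcg/hr ÷ 41.66667 mcg/mL = 15.84 mL/hr
Volume infused so far = 15.84 mL/hr × 3.2 hr = 50.688 mL
Volume remaining = 144 − 50.688 = 93.312 mL
New rate:
21.3 mcg/min × 60 min/hr = 1278 mcg/hr
Rate = 1278 mcg/hr ÷ 41.66667 mcg/mL = 30.672 mL/hr
Time remaining = 93.312 mL ÷ 30.672 mL/hr = 3.042254 hr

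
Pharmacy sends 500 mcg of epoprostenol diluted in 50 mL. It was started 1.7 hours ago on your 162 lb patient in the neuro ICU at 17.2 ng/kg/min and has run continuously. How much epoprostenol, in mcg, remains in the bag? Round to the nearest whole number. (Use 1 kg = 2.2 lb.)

371 mcg

Weight = 162 lb ÷ 2.2 lb/kg = 73.63636 kg
Dose = 17.2 ng/kg/min × 73.63636 kg = 1266.545 ng/min
1266.545 ng/min × 60 min/hr = 75992.73 ng/hr
Concentration = 500 mcg ÷ 50 mL = 10 mcg/mL = 10000 ng/mL
Rate = 75992.73 ng/hr ÷ 10000 ng/mL = 7.599273 mL/hr
Volume infused = 7.599273 mL/hr × 1.7 hr = 12.91876 mL
Volume remaining = 50 − 12.91876 = 37.08124 mL
Drug remaining = 37.08124 mL × 10000 ng/mL = 370812.4 ng = 370.8124 mcg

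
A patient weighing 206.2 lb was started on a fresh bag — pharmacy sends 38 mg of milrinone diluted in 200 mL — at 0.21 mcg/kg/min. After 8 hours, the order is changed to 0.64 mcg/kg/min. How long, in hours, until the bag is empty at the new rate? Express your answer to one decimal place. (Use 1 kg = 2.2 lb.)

7.9 hours

Initial rate:
Weight = 206.2 lb ÷ 2.2 lb/kg = 93.72727 kg
Dose = 0.21 mcg/kg/min × 93.72727 kg = 19.68273 mcg/min
19.68273 mcg/min × 60 min/hr = 1180.964 mcg/hr
Concentration = 38 mg ÷ 200 mL = 0.19 mg/mL = 190 mcg/mL
Rate = 1180.964 mcg/hr ÷ 190 mcg/mL = 6.215598 mL/hr
Volume infused so far = 6.215598 mL/hr × 8 hr = 49.72478 mL
Volume remaining = 200 − 49.72478 = 150.2752 mL
New rate:
Dose = 0.64 mcg/kg/min × 93.72727 kg = 59.98545 mcg/min
59.98545 mcg/min × 60 min/hr = 3599.127 mcg/hr
Rate = 3599.127 mcg/hr ÷ 190 mcg/mL = 18.94278 mL/hr
Time remaining = 150.2752 mL ÷ 18.94278 mL/hr = 7.933115 hr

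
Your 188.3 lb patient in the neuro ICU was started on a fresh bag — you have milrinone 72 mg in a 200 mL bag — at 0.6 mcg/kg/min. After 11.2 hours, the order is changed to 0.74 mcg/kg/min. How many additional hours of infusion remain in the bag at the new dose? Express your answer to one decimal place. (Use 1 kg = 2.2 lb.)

9.9 hours

Initial rate:
Weight = 188.3 lb ÷ 2.2 lb/kg = 85.59091 kg
Dose = 0.6 mcg/kg/min × 85.59091 kg = 51.35455 mcg/min
51.35455 mcg/min × 60 min/hr = 3081.273 mcg/hr
Concentration = 72 mg ÷ 200 mL = 0.36 mg/mL = 360 mcg/mL
Rate = 3081.273 mcg/hr ÷ 360 mcg/mL = 8.559091 mL/hr
Volume infused so far = 8.559091 mL/hr × 11.2 hr = 95.86182 mL
Volume remaining = 200 − 95.86182 = 104.1382 mL
New rate:
Dose = 0.74 mcg/kg/min × 85.59091 kg = 63.33727 mcg/min
63.33727 mcg/min × 60 min/hr = 3800.236 mcg/hr
Rate = 3800.236 mcg/hr ÷ 360 mcg/mL = 10.55621 mL/hr
Time remaining = 104.1382 mL ÷ 10.55621 mL/hr = 9.865109 hr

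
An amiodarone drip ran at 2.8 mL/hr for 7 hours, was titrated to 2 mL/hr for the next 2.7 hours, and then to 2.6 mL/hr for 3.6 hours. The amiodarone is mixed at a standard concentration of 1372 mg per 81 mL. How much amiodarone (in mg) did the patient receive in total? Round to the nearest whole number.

582 mg

Concentration = 1372 mg ÷ 81 mL = 16.93827 mg/mL
Stage 1: 2.8 mL/hr × 7 hr = 19.6 mL → 19.6 mL × 16.93827 mg/mL = 331.9901 mg
Stage 2: 2 mL/hr × 2.7 hr = 5.4 mL → 5.4 mL × 16.93827 mg/mL = 91.46667 mg
Stage 3: 2.6 mL/hr × 3.6 hr = 9.36 mL → 9.36 mL × 16.93827 mg/mL = 158.5422 mg
Total = 331.9901 + 91.46667 + 158.5422 = 581.999 mg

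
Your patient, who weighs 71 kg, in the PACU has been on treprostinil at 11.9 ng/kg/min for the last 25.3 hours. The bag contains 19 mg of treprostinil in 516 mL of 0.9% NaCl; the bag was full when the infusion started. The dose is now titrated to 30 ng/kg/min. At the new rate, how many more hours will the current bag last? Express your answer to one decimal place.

138.6 hours

Initial rate:
Dose = 11.9 ng/kg/min × 71 kg = 844.9 ng/min
844.9 ng/min × 60 min/hr = 50694 ng/hr
Concentration = 19 mg ÷ 516 mL = 0.03682171 mg/mL = 36821.71 ng/mL
Rate = 50694 ng/hr ÷ 36821.71 ng/mL = 1.376742 mL/hr
Volume infused so far = 1.376742 mL/hr × 25.3 hr = 34.83158 mL
Volume remaining = 516 − 34.83158 = 481.1684 mL
New rate:
Dose = 30 ng/kg/min × 71 kg = 2130 ng/min
2130 ng/min × 60 min/hr = 127800 ng/hr
Rate = 127800 ng/hr ÷ 36821.71 ng/mL = 3.470779 mL/hr
Time remaining = 481.1684 mL ÷ 3.470779 mL/hr = 138.6341 hr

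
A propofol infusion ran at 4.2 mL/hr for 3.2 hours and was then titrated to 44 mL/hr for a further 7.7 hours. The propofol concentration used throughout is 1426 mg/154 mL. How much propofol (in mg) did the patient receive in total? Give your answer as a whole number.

Concentration = 1426 mg ÷ 154 mL = 9.25974 mg/mL
Stage 1: 4.2 mL/hr × 3.2 hr = 13.44 mL → 13.44 mL × 9.25974 mg/mL = 124.4509 mg
Stage 2: 44 mL/hr × 7.7 hr = 338.8 mL → 338.8 mL × 9.25974 mg/mL = 3137.2 mg
Total = 124.4509 + 3137.2 = 3261.651 mg

3262 mg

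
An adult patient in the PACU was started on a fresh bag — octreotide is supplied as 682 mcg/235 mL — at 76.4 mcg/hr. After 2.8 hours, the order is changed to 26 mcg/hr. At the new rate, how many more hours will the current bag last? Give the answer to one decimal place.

Initial rate:
Concentration = 682 mcg ÷ 235 mL = 2.902128 mcg/mL
Rate = 76.4 mcg/hr ÷ 2.902128 mcg/mL = 26.32551 mL/hr
Volume infused so far = 26.32551 mL/hr × 2.8 hr = 73.71144 mL
Volume remaining = 235 − 73.71144 = 161.2886 mL
New rate:
Rate = 26 mcg/hr ÷ 2.902128 mcg/mL = 8.958944 mL/hr
Time remaining = 161.2886 mL ÷ 8.958944 mL/hr = 18.00308 hr

18.0 hours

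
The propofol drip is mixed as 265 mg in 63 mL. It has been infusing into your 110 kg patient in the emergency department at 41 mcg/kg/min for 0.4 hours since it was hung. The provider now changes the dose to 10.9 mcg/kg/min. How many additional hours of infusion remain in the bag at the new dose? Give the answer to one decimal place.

Initial rate:
Dose = 41 mcg/kg/min × 110 kg = 4510 mcg/min
4510 mcg/min × 60 min/hr = 270600 mcg/hr
Concentration = 265 mg ÷ 63 mL = 4.206349 mg/mL = 4206.349 mcg/mL
Rate = 270600 mcg/hr ÷ 4206.349 mcg/mL = 64.33132 mL/hr
Volume infused so far = 64.33132 mL/hr × 0.4 hr = 25.73253 mL
Volume remaining = 63 − 25.73253 = 37.26747 mL
New rate:
Dose = 10.9 mcg/kg/min × 110 kg = 1199 mcg/min
1199 mcg/min × 60 min/hr = 71940 mcg/hr
Rate = 71940 mcg/hr ÷ 4206.349 mcg/mL = 17.10272 mL/hr
Time remaining = 37.26747 mL ÷ 17.10272 mL/hr = 2.179038 hr

2.2 hours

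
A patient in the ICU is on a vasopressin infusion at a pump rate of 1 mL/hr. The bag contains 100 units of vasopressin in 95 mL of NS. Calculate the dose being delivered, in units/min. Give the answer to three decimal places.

0.018 units/min

Concentration = 100 units ÷ 95 mL = 1.052632 units/mL
Drug rate = 1 mL/hr × 1.052632 units/mL = 1.052632 units/hr
1.052632 units/hr ÷ 60 min/hr = 0.01754386 units/min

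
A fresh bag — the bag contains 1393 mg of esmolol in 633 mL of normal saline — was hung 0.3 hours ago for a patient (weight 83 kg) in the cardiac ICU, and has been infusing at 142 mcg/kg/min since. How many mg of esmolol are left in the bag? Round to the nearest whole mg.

1181 mg

Dose = 142 mcg/kg/min × 83 kg = 11786 mcg/min
11786 mcg/min × 60 min/hr = 707160 mcg/hr
Concentration = 1393 mg ÷ 633 mL = 2.200632 mg/mL = 2200.632 mcg/mL
Rate = 707160 mcg/hr ÷ 2200.632 mcg/mL = 321.3441 mL/hr
Volume infused = 321.3441 mL/hr × 0.3 hr = 96.40322 mL
Volume remaining = 633 − 96.40322 = 536.5968 mL
Drug remaining = 536.5968 mL × 2200.632 mcg/mL = 1180852 mcg = 1180.852 mg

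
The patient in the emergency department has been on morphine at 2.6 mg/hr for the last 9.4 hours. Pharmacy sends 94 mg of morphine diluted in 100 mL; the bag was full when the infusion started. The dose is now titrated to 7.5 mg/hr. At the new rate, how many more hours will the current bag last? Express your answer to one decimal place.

9.3 hours

Initial rate:
Concentration = 94 mg ÷ 100 mL = 0.94 mg/mL
Rate = 2.6 mg/hr ÷ 0.94 mg/mL = 2.765957 mL/hr
Volume infused so far = 2.765957 mL/hr × 9.4 hr = 26 mL
Volume remaining = 100 − 26 = 74 mL
New rate:
Rate = 7.5 mg/hr ÷ 0.94 mg/mL = 7.978723 mL/hr
Time remaining = 74 mL ÷ 7.978723 mL/hr = 9.274667 hr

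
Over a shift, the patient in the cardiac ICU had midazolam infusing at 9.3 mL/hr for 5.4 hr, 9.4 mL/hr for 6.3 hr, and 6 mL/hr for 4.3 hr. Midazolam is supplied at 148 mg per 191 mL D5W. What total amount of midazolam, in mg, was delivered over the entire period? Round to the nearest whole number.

Concentration = 148 mg ÷ 191 mL = 0.7748691 mg/mL
Stage 1: 9.3 mL/hr × 5.4 hr = 50.22 mL → 50.22 mL × 0.7748691 mg/mL = 38.91393 mg
Stage 2: 9.4 mL/hr × 6.3 hr = 59.22 mL → 59.22 mL × 0.7748691 mg/mL = 45.88775 mg
Stage 3: 6 mL/hr × 4.3 hr = 25.8 mL → 25.8 mL × 0.7748691 mg/mL = 19.99162 mg
Total = 38.91393 + 45.88775 + 19.99162 = 104.7933 mg

105 mg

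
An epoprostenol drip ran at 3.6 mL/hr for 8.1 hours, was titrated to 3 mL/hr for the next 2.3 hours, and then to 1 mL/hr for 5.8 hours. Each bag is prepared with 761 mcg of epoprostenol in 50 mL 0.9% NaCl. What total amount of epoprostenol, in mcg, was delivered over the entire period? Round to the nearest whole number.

637 mcg

Concentration = 761 mcg ÷ 50 mL = 15.22 mcg/mL
Stage 1: 3.6 mL/hr × 8.1 hr = 29.16 mL → 29.16 mL × 15.22 mcg/mL = 443.8152 mcg
Stage 2: 3 mL/hr × 2.3 hr = 6.9 mL → 6.9 mL × 15.22 mcg/mL = 105.018 mcg
Stage 3: 1 mL/hr × 5.8 hr = 5.8 mL → 5.8 mL × 15.22 mcg/mL = 88.276 mcg
Total = 443.8152 + 105.018 + 88.276 = 637.1092 mcg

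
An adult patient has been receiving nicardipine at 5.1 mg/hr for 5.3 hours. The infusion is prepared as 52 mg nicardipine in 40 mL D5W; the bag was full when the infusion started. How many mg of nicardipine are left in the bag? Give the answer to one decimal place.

Concentration = 52 mg ÷ 40 mL = 1.3 mg/mL
Rate = 5.1 mg/hr ÷ 1.3 mg/mL = 3.923077 mL/hr
Volume infused = 3.923077 mL/hr × 5.3 hr = 20.79231 mL
Volume remaining = 40 − 20.79231 = 19.20769 mL
Drug remaining = 19.20769 mL × 1.3 mg/mL = 24.97 mg

25.0 mg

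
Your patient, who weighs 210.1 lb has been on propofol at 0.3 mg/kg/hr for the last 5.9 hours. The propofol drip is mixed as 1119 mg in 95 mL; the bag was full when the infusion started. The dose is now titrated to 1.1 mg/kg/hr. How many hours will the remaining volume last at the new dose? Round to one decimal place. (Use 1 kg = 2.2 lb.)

Initial rate:
Weight = 210.1 lb ÷ 2.2 lb/kg = 95.5 kg
Dose = 0.3 mg/kg/hr × 95.5 kg = 28.65 mg/hr
Concentration = 1119 mg ÷ 95 mL = 11.77895 mg/mL
Rate = 28.65 mg/hr ÷ 11.77895 mg/mL = 2.432306 mL/hr
Volume infused so far = 2.432306 mL/hr × 5.9 hr = 14.3506 mL
Volume remaining = 95 − 14.3506 = 80.6494 mL
New rate:
Dose = 1.1 mg/kg/hr × 95.5 kg = 105.05 mg/hr
Rate = 105.05 mg/hr ÷ 11.77895 mg/mL = 8.918454 mL/hr
Time remaining = 80.6494 mL ÷ 8.918454 mL/hr = 9.04298 hr

9.0 hours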